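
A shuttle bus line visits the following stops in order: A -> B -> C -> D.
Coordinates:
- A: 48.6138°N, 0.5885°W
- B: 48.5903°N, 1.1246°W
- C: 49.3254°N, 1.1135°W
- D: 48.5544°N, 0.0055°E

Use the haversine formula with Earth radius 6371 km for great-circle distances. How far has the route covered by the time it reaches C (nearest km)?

121 km

Leg distances:
A→B: 39.5 km  (cumulative 39.5 km)
B→C: 81.7 km  (cumulative 121.3 km)
Cumulative distance at C ≈ 121 km.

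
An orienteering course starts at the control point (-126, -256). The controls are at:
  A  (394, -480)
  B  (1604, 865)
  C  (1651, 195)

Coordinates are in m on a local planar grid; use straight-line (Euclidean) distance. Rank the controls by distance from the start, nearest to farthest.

A, C, B

Distances from the start:
A (394, -480): 566.2 m
C (1651, 195): 1833.3 m
B (1604, 865): 2061.4 m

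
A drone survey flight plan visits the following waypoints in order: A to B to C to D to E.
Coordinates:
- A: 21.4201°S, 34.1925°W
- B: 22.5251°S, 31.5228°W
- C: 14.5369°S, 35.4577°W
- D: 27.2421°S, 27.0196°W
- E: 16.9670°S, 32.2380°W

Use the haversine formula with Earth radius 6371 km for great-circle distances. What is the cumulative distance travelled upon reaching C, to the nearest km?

1282 km

Leg distances:
A→B: 301.5 km  (cumulative 301.5 km)
B→C: 980.2 km  (cumulative 1281.6 km)
Cumulative distance at C ≈ 1282 km.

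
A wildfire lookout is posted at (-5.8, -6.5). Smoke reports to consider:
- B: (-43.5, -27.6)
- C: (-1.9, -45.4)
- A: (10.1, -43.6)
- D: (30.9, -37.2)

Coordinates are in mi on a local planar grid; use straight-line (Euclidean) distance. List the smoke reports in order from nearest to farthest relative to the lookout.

C, A, B, D

Distances from the lookout:
C (-1.9, -45.4): 39.1 mi
A (10.1, -43.6): 40.4 mi
B (-43.5, -27.6): 43.2 mi
D (30.9, -37.2): 47.8 mi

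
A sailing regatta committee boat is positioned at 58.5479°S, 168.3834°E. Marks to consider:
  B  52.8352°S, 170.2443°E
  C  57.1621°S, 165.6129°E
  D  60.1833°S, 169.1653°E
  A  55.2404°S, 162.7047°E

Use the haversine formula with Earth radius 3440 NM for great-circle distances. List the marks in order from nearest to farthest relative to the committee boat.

Distance from the committee boat at 58.5479°S, 168.3834°E to each:
D 60.1833°S, 169.1653°E: 101.1 NM
C 57.1621°S, 165.6129°E: 121.5 NM
A 55.2404°S, 162.7047°E: 272.1 NM
B 52.8352°S, 170.2443°E: 348.7 NM

D, C, A, B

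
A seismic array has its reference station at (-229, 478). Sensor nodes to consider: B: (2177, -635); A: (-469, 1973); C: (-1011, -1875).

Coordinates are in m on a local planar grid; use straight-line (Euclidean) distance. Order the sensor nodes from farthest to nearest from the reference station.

Computing each straight-line distance from (-229, 478):
B (2177, -635): 2651.0 m
C (-1011, -1875): 2479.5 m
A (-469, 1973): 1514.1 m

B, C, A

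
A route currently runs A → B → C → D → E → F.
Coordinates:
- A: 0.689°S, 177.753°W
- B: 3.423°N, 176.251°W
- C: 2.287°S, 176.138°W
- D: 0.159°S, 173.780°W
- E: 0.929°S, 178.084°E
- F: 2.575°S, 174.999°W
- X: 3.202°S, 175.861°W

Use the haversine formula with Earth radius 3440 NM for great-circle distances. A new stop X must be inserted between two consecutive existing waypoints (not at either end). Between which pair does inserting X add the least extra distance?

between E and F

Added distance for inserting X between each consecutive pair:
A–B: 324.4 NM
B–C: 112.9 NM
C–D: 88.0 NM
D–E: 118.7 NM
E–F: 25.3 NM
Smallest added distance is 25.3 NM, inserting between E and F.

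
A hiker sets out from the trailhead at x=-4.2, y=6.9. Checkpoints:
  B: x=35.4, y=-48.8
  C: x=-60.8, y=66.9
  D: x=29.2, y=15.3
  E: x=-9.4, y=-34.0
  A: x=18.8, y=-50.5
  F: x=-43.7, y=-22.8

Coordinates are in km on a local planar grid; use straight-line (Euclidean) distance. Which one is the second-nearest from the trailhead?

E

Distances from the trailhead (x=-4.2, y=6.9):
D: 34.4 km
E: 41.2 km
F: 49.4 km
A: 61.8 km
B: 68.3 km
C: 82.5 km
The second-nearest is E at 41.2 km.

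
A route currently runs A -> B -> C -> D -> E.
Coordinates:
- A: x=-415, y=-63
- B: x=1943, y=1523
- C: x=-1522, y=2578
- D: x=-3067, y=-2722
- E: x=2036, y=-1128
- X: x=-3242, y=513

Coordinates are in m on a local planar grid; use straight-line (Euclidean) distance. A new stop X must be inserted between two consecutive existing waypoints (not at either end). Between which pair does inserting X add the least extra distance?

Added distance for inserting X between each consecutive pair:
A–B: 5325.8 m
B–C: 4347.9 m
C–D: 406.6 m
D–E: 3420.8 m
Smallest added distance is 406.6 m, inserting between C and D.

between C and D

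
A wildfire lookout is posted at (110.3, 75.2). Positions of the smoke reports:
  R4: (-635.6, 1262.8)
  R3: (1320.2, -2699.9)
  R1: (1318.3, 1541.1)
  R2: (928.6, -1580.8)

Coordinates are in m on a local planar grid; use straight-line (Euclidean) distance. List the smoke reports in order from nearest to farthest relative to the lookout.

R4, R2, R1, R3

Computing each straight-line distance from (110.3, 75.2):
R4 (-635.6, 1262.8): 1402.4 m
R2 (928.6, -1580.8): 1847.1 m
R1 (1318.3, 1541.1): 1899.5 m
R3 (1320.2, -2699.9): 3027.4 m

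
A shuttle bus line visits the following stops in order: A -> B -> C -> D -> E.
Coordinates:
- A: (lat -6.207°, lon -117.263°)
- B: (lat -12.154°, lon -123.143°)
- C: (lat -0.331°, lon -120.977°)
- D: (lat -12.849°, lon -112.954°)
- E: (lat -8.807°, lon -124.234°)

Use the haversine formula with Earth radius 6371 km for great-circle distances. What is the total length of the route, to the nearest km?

5220 km

Leg distances:
A→B: 923.8 km  (cumulative 923.8 km)
B→C: 1336.2 km  (cumulative 2260.0 km)
C→D: 1649.1 km  (cumulative 3909.2 km)
D→E: 1311.0 km  (cumulative 5220.2 km)
Total route length ≈ 5220 km.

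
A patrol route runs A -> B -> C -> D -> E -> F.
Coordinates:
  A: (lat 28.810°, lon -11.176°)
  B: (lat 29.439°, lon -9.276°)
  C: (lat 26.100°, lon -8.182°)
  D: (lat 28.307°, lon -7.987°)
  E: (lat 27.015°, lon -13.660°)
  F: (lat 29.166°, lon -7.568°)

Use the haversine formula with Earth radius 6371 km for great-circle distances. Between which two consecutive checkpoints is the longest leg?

Leg distances:
A→B: 197.4 km
B→C: 386.6 km
C→D: 246.2 km
D→E: 576.8 km
E→F: 643.6 km
The longest leg is E–F at 643.6 km.

E–F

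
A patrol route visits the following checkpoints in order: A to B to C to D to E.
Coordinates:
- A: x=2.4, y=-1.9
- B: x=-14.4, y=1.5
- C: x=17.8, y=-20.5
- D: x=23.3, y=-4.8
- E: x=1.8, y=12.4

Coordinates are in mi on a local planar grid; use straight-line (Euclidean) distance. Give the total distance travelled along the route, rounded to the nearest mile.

100 mi

Leg distances:
A→B: 17.1 mi  (cumulative 17.1 mi)
B→C: 39.0 mi  (cumulative 56.1 mi)
C→D: 16.6 mi  (cumulative 72.8 mi)
D→E: 27.5 mi  (cumulative 100.3 mi)
Total route length ≈ 100 mi.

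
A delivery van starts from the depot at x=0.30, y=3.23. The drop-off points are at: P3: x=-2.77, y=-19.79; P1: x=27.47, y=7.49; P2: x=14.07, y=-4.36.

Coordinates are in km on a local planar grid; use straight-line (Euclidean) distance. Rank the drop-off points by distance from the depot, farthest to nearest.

P1, P3, P2

Computing each straight-line distance from x=0.30, y=3.23:
P1 x=27.47, y=7.49: 27.5 km
P3 x=-2.77, y=-19.79: 23.2 km
P2 x=14.07, y=-4.36: 15.7 km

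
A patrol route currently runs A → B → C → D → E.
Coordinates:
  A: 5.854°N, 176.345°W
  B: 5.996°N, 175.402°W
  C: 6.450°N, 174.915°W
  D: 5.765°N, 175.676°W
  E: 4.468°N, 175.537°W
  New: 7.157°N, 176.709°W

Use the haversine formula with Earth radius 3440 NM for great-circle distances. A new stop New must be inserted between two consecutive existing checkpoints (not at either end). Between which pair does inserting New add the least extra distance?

Added distance for inserting New between each consecutive pair:
A–B: 128.8 NM
B–C: 179.8 NM
C–D: 157.6 NM
D–E: 201.5 NM
Smallest added distance is 128.8 NM, inserting between A and B.

between A and B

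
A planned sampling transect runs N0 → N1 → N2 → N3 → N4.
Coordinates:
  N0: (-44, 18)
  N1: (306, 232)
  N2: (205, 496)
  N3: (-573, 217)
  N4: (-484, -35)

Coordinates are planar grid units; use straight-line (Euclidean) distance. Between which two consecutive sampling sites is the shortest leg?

N3–N4

Leg distances:
N0→N1: 410.2
N1→N2: 282.7
N2→N3: 826.5
N3→N4: 267.3
The shortest leg is N3–N4 at 267.3.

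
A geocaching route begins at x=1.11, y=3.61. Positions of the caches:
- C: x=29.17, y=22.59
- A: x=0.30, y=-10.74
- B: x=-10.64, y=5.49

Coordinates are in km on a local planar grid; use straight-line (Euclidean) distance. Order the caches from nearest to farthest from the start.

Distance from the start at x=1.11, y=3.61 to each:
B x=-10.64, y=5.49: 11.9 km
A x=0.30, y=-10.74: 14.4 km
C x=29.17, y=22.59: 33.9 km

B, A, C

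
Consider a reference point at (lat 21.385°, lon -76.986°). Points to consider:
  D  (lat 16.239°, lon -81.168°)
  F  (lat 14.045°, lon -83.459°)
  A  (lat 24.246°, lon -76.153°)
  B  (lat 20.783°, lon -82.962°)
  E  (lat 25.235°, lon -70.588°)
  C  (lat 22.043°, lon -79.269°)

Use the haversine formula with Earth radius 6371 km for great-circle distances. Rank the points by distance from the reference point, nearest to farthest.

C, A, B, D, E, F

Distances from the reference point:
C (lat 22.043°, lon -79.269°): 246.9 km
A (lat 24.246°, lon -76.153°): 329.4 km
B (lat 20.783°, lon -82.962°): 623.6 km
D (lat 16.239°, lon -81.168°): 721.8 km
E (lat 25.235°, lon -70.588°): 780.9 km
F (lat 14.045°, lon -83.459°): 1065.5 km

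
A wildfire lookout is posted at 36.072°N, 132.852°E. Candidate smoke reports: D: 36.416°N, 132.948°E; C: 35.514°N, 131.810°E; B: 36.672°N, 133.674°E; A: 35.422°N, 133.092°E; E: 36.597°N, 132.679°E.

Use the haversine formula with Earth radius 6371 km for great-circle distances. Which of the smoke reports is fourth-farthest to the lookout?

Distance to each, sorted:
C: 112.6 km
B: 99.3 km
A: 75.5 km
E: 60.4 km
D: 39.2 km
The fourth-farthest is E at 60.4 km.

E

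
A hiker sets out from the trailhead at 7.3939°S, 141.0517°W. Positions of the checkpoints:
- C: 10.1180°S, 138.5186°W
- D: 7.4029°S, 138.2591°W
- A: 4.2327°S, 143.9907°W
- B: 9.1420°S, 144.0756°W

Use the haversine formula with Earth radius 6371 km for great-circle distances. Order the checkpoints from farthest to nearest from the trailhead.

Distance from the trailhead at 7.3939°S, 141.0517°W to each:
A 4.2327°S, 143.9907°W: 478.8 km
C 10.1180°S, 138.5186°W: 411.4 km
B 9.1420°S, 144.0756°W: 385.4 km
D 7.4029°S, 138.2591°W: 307.9 km

A, C, B, D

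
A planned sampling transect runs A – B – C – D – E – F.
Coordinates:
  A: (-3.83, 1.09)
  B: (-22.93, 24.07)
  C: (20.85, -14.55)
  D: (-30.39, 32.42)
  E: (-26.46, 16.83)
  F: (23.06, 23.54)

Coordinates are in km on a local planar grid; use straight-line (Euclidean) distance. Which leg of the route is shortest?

D–E

Leg distances:
A→B: 29.9 km
B→C: 58.4 km
C→D: 69.5 km
D→E: 16.1 km
E→F: 50.0 km
The shortest leg is D–E at 16.1 km.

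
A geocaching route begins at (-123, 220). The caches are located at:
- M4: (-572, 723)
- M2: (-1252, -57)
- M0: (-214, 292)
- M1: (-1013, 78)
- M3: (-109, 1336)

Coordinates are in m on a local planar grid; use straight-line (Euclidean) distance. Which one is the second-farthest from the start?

M3

Distance to each, sorted:
M2: 1162.5 m
M3: 1116.1 m
M1: 901.3 m
M4: 674.2 m
M0: 116.0 m
The second-farthest is M3 at 1116.1 m.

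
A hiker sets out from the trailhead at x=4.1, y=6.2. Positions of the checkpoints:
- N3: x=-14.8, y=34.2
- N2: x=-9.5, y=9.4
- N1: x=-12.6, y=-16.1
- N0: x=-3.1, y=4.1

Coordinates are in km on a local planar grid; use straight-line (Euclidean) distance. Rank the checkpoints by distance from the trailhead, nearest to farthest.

Distances from the trailhead:
N0 x=-3.1, y=4.1: 7.5 km
N2 x=-9.5, y=9.4: 14.0 km
N1 x=-12.6, y=-16.1: 27.9 km
N3 x=-14.8, y=34.2: 33.8 km

N0, N2, N1, N3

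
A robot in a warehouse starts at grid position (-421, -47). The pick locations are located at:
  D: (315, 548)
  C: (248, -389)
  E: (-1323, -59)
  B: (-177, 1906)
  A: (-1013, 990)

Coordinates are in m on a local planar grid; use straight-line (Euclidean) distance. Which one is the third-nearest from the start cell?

Distances from the start cell ((-421, -47)):
C: 751.3 m
E: 902.1 m
D: 946.4 m
A: 1194.1 m
B: 1968.2 m
The third-nearest is D at 946.4 m.

D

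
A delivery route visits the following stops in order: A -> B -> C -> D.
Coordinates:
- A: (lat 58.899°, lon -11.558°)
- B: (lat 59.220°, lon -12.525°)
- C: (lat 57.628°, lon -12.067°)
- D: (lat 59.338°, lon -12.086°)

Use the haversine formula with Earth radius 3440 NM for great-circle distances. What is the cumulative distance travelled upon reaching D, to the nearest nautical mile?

235 NM

Leg distances:
A→B: 35.5 NM  (cumulative 35.5 NM)
B→C: 96.7 NM  (cumulative 132.2 NM)
C→D: 102.7 NM  (cumulative 234.9 NM)
Cumulative distance at D ≈ 235 NM.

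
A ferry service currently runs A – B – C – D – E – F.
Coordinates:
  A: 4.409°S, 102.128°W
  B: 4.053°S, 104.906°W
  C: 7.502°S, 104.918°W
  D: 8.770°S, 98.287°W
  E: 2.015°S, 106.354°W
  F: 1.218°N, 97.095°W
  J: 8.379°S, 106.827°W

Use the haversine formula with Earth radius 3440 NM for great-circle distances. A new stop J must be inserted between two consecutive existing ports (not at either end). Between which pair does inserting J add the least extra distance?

Added distance for inserting J between each consecutive pair:
A–B: 484.1 NM
B–C: 202.0 NM
C–D: 231.3 NM
D–E: 260.8 NM
E–F: 613.7 NM
Smallest added distance is 202.0 NM, inserting between B and C.

between B and C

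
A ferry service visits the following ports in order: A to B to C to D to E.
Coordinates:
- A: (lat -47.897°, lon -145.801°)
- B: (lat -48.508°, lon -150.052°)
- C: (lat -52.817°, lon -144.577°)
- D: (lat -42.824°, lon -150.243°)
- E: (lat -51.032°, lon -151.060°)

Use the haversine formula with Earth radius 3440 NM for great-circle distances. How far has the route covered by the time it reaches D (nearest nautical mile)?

Leg distances:
A→B: 174.0 NM  (cumulative 174.0 NM)
B→C: 332.0 NM  (cumulative 506.0 NM)
C→D: 641.5 NM  (cumulative 1147.5 NM)
Cumulative distance at D ≈ 1147 NM.

1147 NM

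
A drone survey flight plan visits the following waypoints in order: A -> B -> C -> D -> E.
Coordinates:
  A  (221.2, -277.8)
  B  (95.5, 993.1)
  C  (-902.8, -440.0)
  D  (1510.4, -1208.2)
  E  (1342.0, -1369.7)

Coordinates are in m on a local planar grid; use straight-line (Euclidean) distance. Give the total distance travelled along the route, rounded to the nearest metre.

Leg distances:
A→B: 1277.1 m  (cumulative 1277.1 m)
B→C: 1746.5 m  (cumulative 3023.6 m)
C→D: 2532.5 m  (cumulative 5556.2 m)
D→E: 233.3 m  (cumulative 5789.5 m)
Total route length ≈ 5789 m.

5789 m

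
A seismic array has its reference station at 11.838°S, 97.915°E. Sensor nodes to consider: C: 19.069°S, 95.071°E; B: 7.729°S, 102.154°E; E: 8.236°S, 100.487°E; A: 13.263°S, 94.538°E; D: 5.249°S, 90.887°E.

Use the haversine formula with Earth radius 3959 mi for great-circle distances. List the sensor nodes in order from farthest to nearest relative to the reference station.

Distances from the reference station:
D 5.249°S, 90.887°E: 661.5 mi
C 19.069°S, 95.071°E: 534.3 mi
B 7.729°S, 102.154°E: 404.8 mi
E 8.236°S, 100.487°E: 304.2 mi
A 13.263°S, 94.538°E: 248.1 mi

D, C, B, E, A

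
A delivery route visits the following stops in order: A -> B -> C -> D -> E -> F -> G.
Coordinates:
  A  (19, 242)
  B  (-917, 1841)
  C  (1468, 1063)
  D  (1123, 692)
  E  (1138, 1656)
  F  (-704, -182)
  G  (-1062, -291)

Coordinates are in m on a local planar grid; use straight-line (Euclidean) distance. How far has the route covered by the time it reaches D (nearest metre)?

Leg distances:
A→B: 1852.8 m  (cumulative 1852.8 m)
B→C: 2508.7 m  (cumulative 4361.5 m)
C→D: 506.6 m  (cumulative 4868.1 m)
Cumulative distance at D ≈ 4868 m.

4868 m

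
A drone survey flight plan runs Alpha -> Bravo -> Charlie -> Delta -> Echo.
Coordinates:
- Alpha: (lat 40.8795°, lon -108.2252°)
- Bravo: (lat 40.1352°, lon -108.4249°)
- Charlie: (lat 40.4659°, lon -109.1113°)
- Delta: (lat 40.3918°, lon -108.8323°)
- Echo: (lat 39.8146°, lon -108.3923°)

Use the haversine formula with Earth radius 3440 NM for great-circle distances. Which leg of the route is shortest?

Charlie–Delta

Leg distances:
Alpha→Bravo: 45.6 NM
Bravo→Charlie: 37.2 NM
Charlie→Delta: 13.5 NM
Delta→Echo: 40.1 NM
The shortest leg is Charlie–Delta at 13.5 NM.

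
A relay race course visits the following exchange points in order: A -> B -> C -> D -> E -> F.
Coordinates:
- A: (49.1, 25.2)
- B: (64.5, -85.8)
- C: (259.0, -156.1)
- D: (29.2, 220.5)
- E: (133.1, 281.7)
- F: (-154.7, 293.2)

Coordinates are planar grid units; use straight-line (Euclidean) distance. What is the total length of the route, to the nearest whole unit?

1169

Leg distances:
A→B: 112.1  (cumulative 112.1)
B→C: 206.8  (cumulative 318.9)
C→D: 441.2  (cumulative 760.1)
D→E: 120.6  (cumulative 880.6)
E→F: 288.0  (cumulative 1168.7)
Total route length ≈ 1169.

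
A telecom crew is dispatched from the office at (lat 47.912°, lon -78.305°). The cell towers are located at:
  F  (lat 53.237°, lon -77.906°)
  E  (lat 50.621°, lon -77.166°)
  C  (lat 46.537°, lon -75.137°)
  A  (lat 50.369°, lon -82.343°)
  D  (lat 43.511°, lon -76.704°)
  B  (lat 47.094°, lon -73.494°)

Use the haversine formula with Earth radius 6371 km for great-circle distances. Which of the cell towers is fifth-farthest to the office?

Distance to each, sorted:
F: 592.8 km
D: 504.9 km
A: 401.0 km
B: 372.6 km
E: 312.3 km
C: 283.9 km
The fifth-farthest is E at 312.3 km.

E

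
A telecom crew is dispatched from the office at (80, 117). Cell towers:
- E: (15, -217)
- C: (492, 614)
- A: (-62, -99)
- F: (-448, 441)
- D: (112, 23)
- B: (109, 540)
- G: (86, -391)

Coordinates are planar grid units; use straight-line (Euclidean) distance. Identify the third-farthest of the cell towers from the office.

G

Distance to each, sorted:
C: 645.6
F: 619.5
G: 508.0
B: 424.0
E: 340.3
A: 258.5
D: 99.3
The third-farthest is G at 508.0.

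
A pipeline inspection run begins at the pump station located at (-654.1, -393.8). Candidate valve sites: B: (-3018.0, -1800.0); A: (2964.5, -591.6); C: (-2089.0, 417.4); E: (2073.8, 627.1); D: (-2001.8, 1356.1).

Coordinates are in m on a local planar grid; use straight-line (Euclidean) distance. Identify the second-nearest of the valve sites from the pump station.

D

Distance to each, sorted:
C: 1648.3 m
D: 2208.7 m
B: 2750.5 m
E: 2912.7 m
A: 3624.0 m
The second-nearest is D at 2208.7 m.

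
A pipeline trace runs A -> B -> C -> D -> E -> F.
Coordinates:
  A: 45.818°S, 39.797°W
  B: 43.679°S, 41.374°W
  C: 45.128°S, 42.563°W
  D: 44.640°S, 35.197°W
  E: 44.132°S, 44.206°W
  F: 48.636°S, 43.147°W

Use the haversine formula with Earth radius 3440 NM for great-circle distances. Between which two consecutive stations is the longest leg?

Leg distances:
A→B: 145.0 NM
B→C: 100.8 NM
C→D: 314.6 NM
D→E: 387.5 NM
E→F: 273.9 NM
The longest leg is D–E at 387.5 NM.

D–E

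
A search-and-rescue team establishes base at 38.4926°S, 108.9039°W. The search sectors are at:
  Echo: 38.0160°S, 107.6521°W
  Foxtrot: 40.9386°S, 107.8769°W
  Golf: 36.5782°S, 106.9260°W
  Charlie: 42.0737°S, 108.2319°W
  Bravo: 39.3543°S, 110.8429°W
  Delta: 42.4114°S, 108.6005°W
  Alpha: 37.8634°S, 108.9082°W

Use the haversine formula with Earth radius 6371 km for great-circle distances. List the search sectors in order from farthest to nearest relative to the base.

Distance from the base at 38.4926°S, 108.9039°W to each:
Delta 42.4114°S, 108.6005°W: 436.5 km
Charlie 42.0737°S, 108.2319°W: 402.3 km
Foxtrot 40.9386°S, 107.8769°W: 285.8 km
Golf 36.5782°S, 106.9260°W: 275.2 km
Bravo 39.3543°S, 110.8429°W: 193.2 km
Echo 38.0160°S, 107.6521°W: 121.5 km
Alpha 37.8634°S, 108.9082°W: 70.0 km

Delta, Charlie, Foxtrot, Golf, Bravo, Echo, Alpha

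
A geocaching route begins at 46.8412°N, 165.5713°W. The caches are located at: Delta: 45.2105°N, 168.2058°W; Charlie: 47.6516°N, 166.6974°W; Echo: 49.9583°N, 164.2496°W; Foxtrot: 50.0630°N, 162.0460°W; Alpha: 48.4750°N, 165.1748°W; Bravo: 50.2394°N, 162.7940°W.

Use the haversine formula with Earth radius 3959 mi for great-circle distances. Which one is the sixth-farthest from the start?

Charlie

Distance to each, sorted:
Foxtrot: 275.0 mi
Bravo: 266.9 mi
Echo: 223.7 mi
Delta: 169.3 mi
Alpha: 114.4 mi
Charlie: 77.0 mi
The sixth-farthest is Charlie at 77.0 mi.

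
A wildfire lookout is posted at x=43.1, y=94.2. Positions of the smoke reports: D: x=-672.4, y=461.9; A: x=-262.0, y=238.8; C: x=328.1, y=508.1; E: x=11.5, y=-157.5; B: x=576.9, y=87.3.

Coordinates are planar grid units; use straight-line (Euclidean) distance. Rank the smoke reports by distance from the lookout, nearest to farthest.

E, A, C, B, D

Computing each straight-line distance from x=43.1, y=94.2:
E x=11.5, y=-157.5: 253.7
A x=-262.0, y=238.8: 337.6
C x=328.1, y=508.1: 502.5
B x=576.9, y=87.3: 533.8
D x=-672.4, y=461.9: 804.5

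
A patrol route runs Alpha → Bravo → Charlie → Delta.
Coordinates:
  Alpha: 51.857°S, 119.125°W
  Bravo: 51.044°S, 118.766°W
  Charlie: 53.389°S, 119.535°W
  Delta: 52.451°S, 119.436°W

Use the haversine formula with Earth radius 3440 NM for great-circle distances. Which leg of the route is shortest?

Alpha–Bravo

Leg distances:
Alpha→Bravo: 50.6 NM
Bravo→Charlie: 143.6 NM
Charlie→Delta: 56.4 NM
The shortest leg is Alpha–Bravo at 50.6 NM.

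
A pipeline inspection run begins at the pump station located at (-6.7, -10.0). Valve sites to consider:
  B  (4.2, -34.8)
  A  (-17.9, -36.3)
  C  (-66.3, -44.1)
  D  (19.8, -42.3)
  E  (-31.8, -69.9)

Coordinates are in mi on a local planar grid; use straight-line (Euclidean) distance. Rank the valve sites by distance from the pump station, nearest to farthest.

Computing each straight-line distance from (-6.7, -10.0):
B (4.2, -34.8): 27.1 mi
A (-17.9, -36.3): 28.6 mi
D (19.8, -42.3): 41.8 mi
E (-31.8, -69.9): 64.9 mi
C (-66.3, -44.1): 68.7 mi

B, A, D, E, C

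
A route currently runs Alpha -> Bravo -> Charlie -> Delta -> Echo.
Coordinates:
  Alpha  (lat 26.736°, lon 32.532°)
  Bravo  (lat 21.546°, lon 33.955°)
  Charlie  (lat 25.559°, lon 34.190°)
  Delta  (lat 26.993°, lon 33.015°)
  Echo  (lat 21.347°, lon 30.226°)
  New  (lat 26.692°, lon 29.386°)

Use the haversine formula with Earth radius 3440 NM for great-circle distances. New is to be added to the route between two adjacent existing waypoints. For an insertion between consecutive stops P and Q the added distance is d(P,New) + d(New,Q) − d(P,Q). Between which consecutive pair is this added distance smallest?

between Delta and Echo

Added distance for inserting New between each consecutive pair:
Alpha–Bravo: 245.1 NM
Bravo–Charlie: 424.0 NM
Charlie–Delta: 356.1 NM
Delta–Echo: 147.7 NM
Smallest added distance is 147.7 NM, inserting between Delta and Echo.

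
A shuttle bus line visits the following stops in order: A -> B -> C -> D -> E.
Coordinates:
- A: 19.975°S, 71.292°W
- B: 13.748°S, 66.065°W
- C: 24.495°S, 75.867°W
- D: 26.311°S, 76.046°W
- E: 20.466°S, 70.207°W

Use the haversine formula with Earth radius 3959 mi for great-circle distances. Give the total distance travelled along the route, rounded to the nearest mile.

2205 mi

Leg distances:
A→B: 551.8 mi  (cumulative 551.8 mi)
B→C: 979.4 mi  (cumulative 1531.2 mi)
C→D: 126.0 mi  (cumulative 1657.1 mi)
D→E: 547.8 mi  (cumulative 2204.9 mi)
Total route length ≈ 2205 mi.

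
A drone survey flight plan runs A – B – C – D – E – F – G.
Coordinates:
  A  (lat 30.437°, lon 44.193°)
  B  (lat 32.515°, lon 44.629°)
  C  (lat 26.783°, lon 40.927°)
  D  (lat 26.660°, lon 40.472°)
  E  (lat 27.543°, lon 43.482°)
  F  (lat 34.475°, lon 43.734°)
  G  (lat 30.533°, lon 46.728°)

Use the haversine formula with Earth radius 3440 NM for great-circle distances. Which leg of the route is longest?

Leg distances:
A→B: 126.7 NM
B→C: 394.6 NM
C→D: 25.5 NM
D→E: 169.4 NM
E→F: 416.4 NM
F→G: 281.0 NM
The longest leg is E–F at 416.4 NM.

E–F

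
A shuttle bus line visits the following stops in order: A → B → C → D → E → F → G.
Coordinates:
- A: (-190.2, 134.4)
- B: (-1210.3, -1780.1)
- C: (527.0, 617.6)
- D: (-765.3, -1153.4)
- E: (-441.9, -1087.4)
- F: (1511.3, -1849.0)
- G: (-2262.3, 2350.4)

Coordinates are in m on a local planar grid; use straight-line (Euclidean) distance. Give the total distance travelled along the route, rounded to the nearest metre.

15395 m

Leg distances:
A→B: 2169.3 m  (cumulative 2169.3 m)
B→C: 2960.9 m  (cumulative 5130.3 m)
C→D: 2192.4 m  (cumulative 7322.6 m)
D→E: 330.1 m  (cumulative 7652.7 m)
E→F: 2096.4 m  (cumulative 9749.1 m)
F→G: 5645.8 m  (cumulative 15394.9 m)
Total route length ≈ 15395 m.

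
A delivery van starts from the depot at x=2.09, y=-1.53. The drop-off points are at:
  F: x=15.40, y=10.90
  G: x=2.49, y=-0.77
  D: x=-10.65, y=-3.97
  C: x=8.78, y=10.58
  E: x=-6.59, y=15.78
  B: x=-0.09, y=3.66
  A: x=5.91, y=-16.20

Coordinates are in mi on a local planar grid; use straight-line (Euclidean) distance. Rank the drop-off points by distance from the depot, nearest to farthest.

Computing each straight-line distance from x=2.09, y=-1.53:
G x=2.49, y=-0.77: 0.9 mi
B x=-0.09, y=3.66: 5.6 mi
D x=-10.65, y=-3.97: 13.0 mi
C x=8.78, y=10.58: 13.8 mi
A x=5.91, y=-16.20: 15.2 mi
F x=15.40, y=10.90: 18.2 mi
E x=-6.59, y=15.78: 19.4 mi

G, B, D, C, A, F, E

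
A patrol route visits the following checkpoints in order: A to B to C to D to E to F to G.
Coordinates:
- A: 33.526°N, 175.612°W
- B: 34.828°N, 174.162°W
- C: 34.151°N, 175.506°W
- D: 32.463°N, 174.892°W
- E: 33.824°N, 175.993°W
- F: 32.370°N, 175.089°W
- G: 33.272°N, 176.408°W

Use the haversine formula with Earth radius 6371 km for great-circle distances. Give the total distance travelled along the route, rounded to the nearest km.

1061 km

Leg distances:
A→B: 196.9 km  (cumulative 196.9 km)
B→C: 144.4 km  (cumulative 341.2 km)
C→D: 196.2 km  (cumulative 537.4 km)
D→E: 182.8 km  (cumulative 720.2 km)
E→F: 182.3 km  (cumulative 902.5 km)
F→G: 158.9 km  (cumulative 1061.4 km)
Total route length ≈ 1061 km.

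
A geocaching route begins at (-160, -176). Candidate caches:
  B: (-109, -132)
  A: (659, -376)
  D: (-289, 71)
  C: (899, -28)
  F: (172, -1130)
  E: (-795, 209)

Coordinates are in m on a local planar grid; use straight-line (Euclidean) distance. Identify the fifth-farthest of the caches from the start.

Distance to each, sorted:
C: 1069.3 m
F: 1010.1 m
A: 843.1 m
E: 742.6 m
D: 278.7 m
B: 67.4 m
The fifth-farthest is D at 278.7 m.

D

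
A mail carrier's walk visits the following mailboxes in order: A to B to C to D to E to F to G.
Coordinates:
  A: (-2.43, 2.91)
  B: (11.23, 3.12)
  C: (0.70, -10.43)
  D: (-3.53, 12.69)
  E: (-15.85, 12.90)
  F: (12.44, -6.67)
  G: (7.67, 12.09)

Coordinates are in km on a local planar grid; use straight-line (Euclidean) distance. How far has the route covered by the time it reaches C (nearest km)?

31 km

Leg distances:
A→B: 13.7 km  (cumulative 13.7 km)
B→C: 17.2 km  (cumulative 30.8 km)
Cumulative distance at C ≈ 31 km.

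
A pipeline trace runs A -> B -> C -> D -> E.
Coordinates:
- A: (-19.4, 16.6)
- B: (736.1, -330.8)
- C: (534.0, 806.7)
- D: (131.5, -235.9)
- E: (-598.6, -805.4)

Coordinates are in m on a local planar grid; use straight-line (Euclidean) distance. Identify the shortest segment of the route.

Leg distances:
A→B: 831.5 m
B→C: 1155.3 m
C→D: 1117.6 m
D→E: 925.9 m
The shortest leg is A–B at 831.5 m.

A–B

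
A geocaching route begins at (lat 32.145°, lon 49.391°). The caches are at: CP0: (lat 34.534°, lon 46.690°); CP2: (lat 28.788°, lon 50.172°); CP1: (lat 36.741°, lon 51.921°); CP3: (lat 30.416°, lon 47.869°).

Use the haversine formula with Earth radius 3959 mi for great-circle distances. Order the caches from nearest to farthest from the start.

CP3, CP0, CP2, CP1

Distance from the start at (lat 32.145°, lon 49.391°) to each:
CP3 (lat 30.416°, lon 47.869°): 149.5 mi
CP0 (lat 34.534°, lon 46.690°): 227.0 mi
CP2 (lat 28.788°, lon 50.172°): 236.6 mi
CP1 (lat 36.741°, lon 51.921°): 348.7 mi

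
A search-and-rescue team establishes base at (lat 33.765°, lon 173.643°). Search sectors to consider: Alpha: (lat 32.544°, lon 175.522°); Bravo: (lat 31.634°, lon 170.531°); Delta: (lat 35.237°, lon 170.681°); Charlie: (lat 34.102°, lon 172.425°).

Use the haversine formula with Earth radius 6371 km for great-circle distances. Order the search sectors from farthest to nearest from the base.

Bravo, Delta, Alpha, Charlie

Distance from the base at (lat 33.765°, lon 173.643°) to each:
Bravo (lat 31.634°, lon 170.531°): 375.4 km
Delta (lat 35.237°, lon 170.681°): 316.9 km
Alpha (lat 32.544°, lon 175.522°): 221.4 km
Charlie (lat 34.102°, lon 172.425°): 118.5 km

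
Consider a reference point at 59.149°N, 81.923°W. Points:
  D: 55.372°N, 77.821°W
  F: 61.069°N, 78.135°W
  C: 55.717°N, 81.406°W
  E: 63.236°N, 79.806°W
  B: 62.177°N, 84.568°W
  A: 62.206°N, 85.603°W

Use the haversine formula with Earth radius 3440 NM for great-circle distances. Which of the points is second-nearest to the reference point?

B

Distance to each, sorted:
F: 161.6 NM
B: 197.7 NM
C: 206.7 NM
A: 213.0 NM
E: 252.9 NM
D: 262.9 NM
The second-nearest is B at 197.7 NM.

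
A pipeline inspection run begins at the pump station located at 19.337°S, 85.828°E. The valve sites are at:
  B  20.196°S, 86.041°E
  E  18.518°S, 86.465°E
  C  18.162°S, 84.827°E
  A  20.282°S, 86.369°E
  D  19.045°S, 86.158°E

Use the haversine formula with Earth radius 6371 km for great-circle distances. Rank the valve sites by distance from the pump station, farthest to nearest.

Computing each great-circle distance from 19.337°S, 85.828°E:
C 18.162°S, 84.827°E: 167.9 km
A 20.282°S, 86.369°E: 119.4 km
E 18.518°S, 86.465°E: 113.1 km
B 20.196°S, 86.041°E: 98.1 km
D 19.045°S, 86.158°E: 47.5 km

C, A, E, B, D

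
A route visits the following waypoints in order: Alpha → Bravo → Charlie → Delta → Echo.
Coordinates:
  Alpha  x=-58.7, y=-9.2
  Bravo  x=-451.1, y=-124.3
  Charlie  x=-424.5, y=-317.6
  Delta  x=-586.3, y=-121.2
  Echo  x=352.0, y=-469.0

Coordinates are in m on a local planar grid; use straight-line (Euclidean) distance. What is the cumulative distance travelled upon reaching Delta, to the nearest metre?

Leg distances:
Alpha→Bravo: 408.9 m  (cumulative 408.9 m)
Bravo→Charlie: 195.1 m  (cumulative 604.1 m)
Charlie→Delta: 254.5 m  (cumulative 858.5 m)
Cumulative distance at Delta ≈ 859 m.

859 m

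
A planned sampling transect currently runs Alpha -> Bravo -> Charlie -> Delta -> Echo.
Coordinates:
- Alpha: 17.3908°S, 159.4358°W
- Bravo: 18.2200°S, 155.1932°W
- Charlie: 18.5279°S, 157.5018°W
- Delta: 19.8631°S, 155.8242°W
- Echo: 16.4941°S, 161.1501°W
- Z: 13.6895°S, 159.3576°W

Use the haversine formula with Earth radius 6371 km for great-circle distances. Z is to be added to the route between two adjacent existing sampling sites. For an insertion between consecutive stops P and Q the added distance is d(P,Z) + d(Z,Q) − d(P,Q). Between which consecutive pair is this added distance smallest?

between Delta and Echo

Added distance for inserting Z between each consecutive pair:
Alpha–Bravo: 625.4 km
Bravo–Charlie: 999.5 km
Charlie–Delta: 1125.6 km
Delta–Echo: 473.3 km
Smallest added distance is 473.3 km, inserting between Delta and Echo.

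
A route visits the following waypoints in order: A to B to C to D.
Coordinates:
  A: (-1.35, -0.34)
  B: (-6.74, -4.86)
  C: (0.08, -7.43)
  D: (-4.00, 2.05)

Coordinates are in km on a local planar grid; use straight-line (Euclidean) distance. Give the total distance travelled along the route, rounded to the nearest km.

Leg distances:
A→B: 7.0 km  (cumulative 7.0 km)
B→C: 7.3 km  (cumulative 14.3 km)
C→D: 10.3 km  (cumulative 24.6 km)
Total route length ≈ 25 km.

25 km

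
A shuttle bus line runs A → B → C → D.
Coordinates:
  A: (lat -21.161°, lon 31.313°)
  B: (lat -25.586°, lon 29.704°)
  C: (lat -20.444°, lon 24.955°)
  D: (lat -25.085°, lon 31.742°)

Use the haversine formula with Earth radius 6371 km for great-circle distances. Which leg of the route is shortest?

Leg distances:
A→B: 518.7 km
B→C: 750.3 km
C→D: 866.1 km
The shortest leg is A–B at 518.7 km.

A–B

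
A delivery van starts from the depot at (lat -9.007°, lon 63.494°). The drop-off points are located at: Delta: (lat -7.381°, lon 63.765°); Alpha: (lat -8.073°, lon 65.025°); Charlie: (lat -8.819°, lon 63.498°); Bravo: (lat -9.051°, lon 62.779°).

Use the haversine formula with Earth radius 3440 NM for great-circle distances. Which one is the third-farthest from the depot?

Bravo

Distance to each, sorted:
Alpha: 106.8 NM
Delta: 98.9 NM
Bravo: 42.5 NM
Charlie: 11.3 NM
The third-farthest is Bravo at 42.5 NM.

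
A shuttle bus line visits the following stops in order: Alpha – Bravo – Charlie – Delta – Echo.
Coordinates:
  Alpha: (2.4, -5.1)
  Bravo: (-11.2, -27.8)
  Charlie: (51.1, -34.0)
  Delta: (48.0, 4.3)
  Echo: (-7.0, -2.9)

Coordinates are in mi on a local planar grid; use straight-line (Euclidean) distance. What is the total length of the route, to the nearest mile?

183 mi

Leg distances:
Alpha→Bravo: 26.5 mi  (cumulative 26.5 mi)
Bravo→Charlie: 62.6 mi  (cumulative 89.1 mi)
Charlie→Delta: 38.4 mi  (cumulative 127.5 mi)
Delta→Echo: 55.5 mi  (cumulative 183.0 mi)
Total route length ≈ 183 mi.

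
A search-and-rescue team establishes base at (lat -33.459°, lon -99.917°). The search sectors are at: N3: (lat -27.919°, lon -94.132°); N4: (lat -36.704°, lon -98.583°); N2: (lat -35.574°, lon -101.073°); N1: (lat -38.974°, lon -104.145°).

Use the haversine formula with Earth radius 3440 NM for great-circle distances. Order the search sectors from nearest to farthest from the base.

N2, N4, N1, N3

Distances from the base:
N2 (lat -35.574°, lon -101.073°): 139.3 NM
N4 (lat -36.704°, lon -98.583°): 205.5 NM
N1 (lat -38.974°, lon -104.145°): 389.2 NM
N3 (lat -27.919°, lon -94.132°): 446.9 NM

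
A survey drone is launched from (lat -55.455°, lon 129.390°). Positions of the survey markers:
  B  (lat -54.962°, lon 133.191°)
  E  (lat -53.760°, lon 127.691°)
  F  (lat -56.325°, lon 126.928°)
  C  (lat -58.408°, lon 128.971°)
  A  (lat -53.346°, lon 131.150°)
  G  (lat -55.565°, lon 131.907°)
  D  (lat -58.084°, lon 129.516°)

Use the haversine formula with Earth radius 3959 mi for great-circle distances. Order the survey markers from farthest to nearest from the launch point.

C, D, A, B, E, F, G

Distances from the launch point:
C (lat -58.408°, lon 128.971°): 204.7 mi
D (lat -58.084°, lon 129.516°): 181.7 mi
A (lat -53.346°, lon 131.150°): 162.0 mi
B (lat -54.962°, lon 133.191°): 153.7 mi
E (lat -53.760°, lon 127.691°): 135.4 mi
F (lat -56.325°, lon 126.928°): 112.8 mi
G (lat -55.565°, lon 131.907°): 98.8 mi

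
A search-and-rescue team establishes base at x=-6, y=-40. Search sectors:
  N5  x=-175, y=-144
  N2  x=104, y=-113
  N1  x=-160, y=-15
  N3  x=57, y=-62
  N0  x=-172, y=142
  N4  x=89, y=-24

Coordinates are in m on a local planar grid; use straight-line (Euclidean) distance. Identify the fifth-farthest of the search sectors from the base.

Distances from the base (x=-6, y=-40):
N0: 246.3 m
N5: 198.4 m
N1: 156.0 m
N2: 132.0 m
N4: 96.3 m
N3: 66.7 m
The fifth-farthest is N4 at 96.3 m.

N4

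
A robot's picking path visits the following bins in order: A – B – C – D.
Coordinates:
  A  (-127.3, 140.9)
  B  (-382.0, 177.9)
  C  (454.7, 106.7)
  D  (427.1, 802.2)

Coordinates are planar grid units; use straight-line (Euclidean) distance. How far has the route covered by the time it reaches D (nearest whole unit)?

Leg distances:
A→B: 257.4  (cumulative 257.4)
B→C: 839.7  (cumulative 1097.1)
C→D: 696.0  (cumulative 1793.1)
Cumulative distance at D ≈ 1793.

1793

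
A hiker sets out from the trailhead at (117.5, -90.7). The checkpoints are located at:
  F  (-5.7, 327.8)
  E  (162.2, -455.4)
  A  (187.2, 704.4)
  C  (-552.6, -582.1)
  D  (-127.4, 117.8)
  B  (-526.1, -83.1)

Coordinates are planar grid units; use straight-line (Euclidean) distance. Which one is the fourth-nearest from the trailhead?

B

Distances from the trailhead ((117.5, -90.7)):
D: 321.6
E: 367.4
F: 436.3
B: 643.6
A: 798.1
C: 831.0
The fourth-nearest is B at 643.6.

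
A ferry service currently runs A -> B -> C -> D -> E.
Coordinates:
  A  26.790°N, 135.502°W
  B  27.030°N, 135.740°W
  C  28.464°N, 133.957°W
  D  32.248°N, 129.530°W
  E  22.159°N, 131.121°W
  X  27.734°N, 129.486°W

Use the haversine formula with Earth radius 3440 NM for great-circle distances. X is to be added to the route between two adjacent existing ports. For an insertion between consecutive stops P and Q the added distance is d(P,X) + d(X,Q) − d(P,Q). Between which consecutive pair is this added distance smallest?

Added distance for inserting X between each consecutive pair:
A–B: 642.8 NM
B–C: 448.8 NM
C–D: 189.1 NM
D–E: 5.7 NM
Smallest added distance is 5.7 NM, inserting between D and E.

between D and E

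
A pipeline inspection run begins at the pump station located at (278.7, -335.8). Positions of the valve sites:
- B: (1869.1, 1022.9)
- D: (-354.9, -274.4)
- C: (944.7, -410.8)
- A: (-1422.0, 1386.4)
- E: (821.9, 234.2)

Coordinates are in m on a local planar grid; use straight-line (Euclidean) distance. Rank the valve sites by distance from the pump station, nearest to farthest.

Computing each straight-line distance from (278.7, -335.8):
D (-354.9, -274.4): 636.6 m
C (944.7, -410.8): 670.2 m
E (821.9, 234.2): 787.4 m
B (1869.1, 1022.9): 2091.8 m
A (-1422.0, 1386.4): 2420.4 m

D, C, E, B, A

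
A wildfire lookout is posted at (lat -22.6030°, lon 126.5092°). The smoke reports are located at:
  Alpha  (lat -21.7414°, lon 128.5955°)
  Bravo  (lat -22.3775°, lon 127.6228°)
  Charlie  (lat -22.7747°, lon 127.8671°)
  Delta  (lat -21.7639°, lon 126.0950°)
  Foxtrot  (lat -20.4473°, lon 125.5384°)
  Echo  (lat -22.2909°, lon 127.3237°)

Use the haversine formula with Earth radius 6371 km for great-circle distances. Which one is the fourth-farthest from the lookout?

Distance to each, sorted:
Foxtrot: 259.9 km
Alpha: 235.2 km
Charlie: 140.6 km
Bravo: 117.1 km
Delta: 102.6 km
Echo: 90.6 km
The fourth-farthest is Bravo at 117.1 km.

Bravo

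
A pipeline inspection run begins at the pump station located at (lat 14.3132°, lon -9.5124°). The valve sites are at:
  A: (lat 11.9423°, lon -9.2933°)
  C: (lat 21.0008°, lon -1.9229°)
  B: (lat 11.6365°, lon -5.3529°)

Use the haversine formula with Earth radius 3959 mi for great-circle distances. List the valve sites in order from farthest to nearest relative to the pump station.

Computing each great-circle distance from (lat 14.3132°, lon -9.5124°):
C (lat 21.0008°, lon -1.9229°): 680.3 mi
B (lat 11.6365°, lon -5.3529°): 335.6 mi
A (lat 11.9423°, lon -9.2933°): 164.5 mi

C, B, A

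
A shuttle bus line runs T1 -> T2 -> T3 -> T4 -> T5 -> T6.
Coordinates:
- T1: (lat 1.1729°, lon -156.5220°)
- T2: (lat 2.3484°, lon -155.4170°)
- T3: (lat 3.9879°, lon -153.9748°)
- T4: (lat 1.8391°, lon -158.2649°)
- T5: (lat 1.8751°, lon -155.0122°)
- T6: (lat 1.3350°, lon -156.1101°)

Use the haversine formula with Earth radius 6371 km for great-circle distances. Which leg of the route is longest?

Leg distances:
T1→T2: 179.4 km
T2→T3: 242.6 km
T3→T4: 533.0 km
T4→T5: 361.5 km
T5→T6: 136.0 km
The longest leg is T3–T4 at 533.0 km.

T3–T4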